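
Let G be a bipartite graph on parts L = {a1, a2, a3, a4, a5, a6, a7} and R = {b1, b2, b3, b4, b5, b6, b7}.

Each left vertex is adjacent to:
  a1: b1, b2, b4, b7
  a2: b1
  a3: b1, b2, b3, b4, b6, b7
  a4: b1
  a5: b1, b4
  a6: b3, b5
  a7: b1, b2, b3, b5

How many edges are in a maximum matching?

6

One maximum matching: a1-b7, a2-b1, a3-b6, a5-b4, a6-b5, a7-b3.
The set {a2, a4} has only 1 neighbour ({b1}), so by Hall's theorem at most 6 of the 7 left vertices can be matched.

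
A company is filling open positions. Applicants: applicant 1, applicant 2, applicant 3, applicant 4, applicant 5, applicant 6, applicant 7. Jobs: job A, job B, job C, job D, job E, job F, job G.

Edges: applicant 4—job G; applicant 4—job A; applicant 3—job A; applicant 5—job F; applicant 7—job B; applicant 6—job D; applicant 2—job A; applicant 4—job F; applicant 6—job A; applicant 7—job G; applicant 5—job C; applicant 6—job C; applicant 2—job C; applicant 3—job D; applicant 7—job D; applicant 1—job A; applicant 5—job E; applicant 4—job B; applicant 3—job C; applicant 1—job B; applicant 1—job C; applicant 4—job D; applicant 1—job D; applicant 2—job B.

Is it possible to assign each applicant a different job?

Yes

A valid assignment of size 7: applicant 1→job D, applicant 2→job B, applicant 3→job C, applicant 4→job F, applicant 5→job E, applicant 6→job A, applicant 7→job G.
All 7 applicants are covered.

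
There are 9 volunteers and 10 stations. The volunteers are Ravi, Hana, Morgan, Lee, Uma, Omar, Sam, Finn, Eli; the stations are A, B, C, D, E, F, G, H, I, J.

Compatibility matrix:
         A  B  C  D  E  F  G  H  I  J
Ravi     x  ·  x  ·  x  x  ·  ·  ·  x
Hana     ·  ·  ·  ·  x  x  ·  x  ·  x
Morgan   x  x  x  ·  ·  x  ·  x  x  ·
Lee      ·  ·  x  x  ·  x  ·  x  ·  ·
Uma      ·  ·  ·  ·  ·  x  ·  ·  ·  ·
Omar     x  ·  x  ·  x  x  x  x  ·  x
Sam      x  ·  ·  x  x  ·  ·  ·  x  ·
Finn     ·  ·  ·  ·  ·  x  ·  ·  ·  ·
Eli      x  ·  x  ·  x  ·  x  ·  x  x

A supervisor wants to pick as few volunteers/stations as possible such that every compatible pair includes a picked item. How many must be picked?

8

A maximum matching has 8 edges (e.g. Ravi–A, Hana–E, Morgan–H, Lee–C, Uma–F, Omar–G, Sam–I, Eli–J).
By König's theorem the minimum vertex cover has the same size. One such cover is {Ravi, Hana, Morgan, Lee, Omar, Sam, Eli, F}.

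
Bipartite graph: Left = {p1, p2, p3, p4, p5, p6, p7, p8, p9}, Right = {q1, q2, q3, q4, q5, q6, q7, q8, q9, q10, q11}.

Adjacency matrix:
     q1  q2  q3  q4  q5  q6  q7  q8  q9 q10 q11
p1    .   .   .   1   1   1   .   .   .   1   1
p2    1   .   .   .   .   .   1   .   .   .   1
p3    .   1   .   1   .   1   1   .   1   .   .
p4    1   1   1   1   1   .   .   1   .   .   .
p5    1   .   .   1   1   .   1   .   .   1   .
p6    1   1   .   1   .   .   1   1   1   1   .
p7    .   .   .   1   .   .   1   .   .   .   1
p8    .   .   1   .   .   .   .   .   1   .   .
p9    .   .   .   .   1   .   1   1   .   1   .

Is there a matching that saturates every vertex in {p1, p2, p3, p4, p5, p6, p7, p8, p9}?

One maximum matching: p1-q6, p2-q1, p3-q7, p4-q4, p5-q10, p6-q9, p7-q11, p8-q3, p9-q8.
Every left vertex is matched, so this matching saturates all of them.

Yes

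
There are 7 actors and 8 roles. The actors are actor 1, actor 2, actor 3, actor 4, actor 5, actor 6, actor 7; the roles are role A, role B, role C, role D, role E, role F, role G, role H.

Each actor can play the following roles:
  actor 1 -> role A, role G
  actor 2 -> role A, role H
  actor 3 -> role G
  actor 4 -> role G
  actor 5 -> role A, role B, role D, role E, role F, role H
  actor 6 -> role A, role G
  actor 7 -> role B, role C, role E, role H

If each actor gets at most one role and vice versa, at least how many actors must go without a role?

One maximum matching: actor 1-role A, actor 2-role H, actor 3-role G, actor 5-role F, actor 7-role E.
The set {actor 1, actor 3, actor 4, actor 6} has only 2 neighbours ({role A, role G}), so by Hall's theorem at most 5 of the 7 actors can be matched.
That matches 5 of the 7, leaving 2 unmatched; no matching can do better.

2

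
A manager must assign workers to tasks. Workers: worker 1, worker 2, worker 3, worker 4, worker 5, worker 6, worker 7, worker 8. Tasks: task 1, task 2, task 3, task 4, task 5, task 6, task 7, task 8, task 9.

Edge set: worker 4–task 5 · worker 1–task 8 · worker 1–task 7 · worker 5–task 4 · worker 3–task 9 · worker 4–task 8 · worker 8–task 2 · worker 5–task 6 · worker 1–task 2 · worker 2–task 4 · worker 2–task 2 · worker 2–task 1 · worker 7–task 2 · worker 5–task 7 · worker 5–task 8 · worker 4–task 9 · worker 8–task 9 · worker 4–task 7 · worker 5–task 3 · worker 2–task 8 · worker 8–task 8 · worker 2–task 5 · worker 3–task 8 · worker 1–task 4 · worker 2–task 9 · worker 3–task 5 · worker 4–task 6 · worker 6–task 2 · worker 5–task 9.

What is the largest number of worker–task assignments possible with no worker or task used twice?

7

For example, pair worker 1→task 4, worker 2→task 1, worker 3→task 5, worker 4→task 7, worker 5→task 6, worker 6→task 2, worker 8→task 8.
The set {worker 6, worker 7} has only 1 neighbour ({task 2}), so by Hall's theorem at most 7 of the 8 workers can be matched.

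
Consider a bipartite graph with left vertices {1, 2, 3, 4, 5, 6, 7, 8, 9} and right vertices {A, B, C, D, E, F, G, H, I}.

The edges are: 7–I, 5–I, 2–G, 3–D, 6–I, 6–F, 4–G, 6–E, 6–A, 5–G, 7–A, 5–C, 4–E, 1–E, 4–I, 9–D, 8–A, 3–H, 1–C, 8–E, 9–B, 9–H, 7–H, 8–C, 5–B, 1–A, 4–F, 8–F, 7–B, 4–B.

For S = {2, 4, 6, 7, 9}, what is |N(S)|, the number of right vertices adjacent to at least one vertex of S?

8

The union of neighbours of {2, 4, 6, 7, 9} is {A, B, D, E, F, G, H, I}, which has 8 elements.
Since |N(S)| = 8 ≥ |S| = 5, Hall's condition holds for this subset.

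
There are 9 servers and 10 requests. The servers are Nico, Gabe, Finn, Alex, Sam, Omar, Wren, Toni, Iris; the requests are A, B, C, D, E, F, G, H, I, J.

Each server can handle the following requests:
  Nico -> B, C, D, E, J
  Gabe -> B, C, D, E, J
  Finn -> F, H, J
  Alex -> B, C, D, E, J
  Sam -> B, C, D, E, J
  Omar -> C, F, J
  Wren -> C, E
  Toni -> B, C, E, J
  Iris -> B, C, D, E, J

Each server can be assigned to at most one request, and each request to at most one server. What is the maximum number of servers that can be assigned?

7

A valid assignment of size 7: Nico→C, Gabe→D, Finn→H, Alex→B, Sam→J, Omar→F, Wren→E.
The set {Nico, Gabe, Alex, Sam, Wren, Toni, Iris} has only 5 neighbours ({B, C, D, E, J}), so by Hall's theorem at most 7 of the 9 servers can be matched.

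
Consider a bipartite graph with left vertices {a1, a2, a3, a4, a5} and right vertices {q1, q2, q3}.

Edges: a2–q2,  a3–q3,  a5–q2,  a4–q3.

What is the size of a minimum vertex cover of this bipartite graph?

2

The 2 edges a2–q2, a3–q3 form a matching, so any vertex cover needs at least 2 vertices (one per matched edge).
Conversely {q2, q3} meets every edge and has exactly 2 vertices, so 2 is optimal.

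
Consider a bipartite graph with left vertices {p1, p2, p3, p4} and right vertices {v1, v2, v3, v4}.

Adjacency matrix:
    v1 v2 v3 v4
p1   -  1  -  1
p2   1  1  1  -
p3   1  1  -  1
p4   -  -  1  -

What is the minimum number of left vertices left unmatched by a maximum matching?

For example, pair p1-v4, p2-v1, p3-v2, p4-v3.
This saturates every left vertex, so 4 is the maximum.
That matches 4 of the 4, leaving 0 unmatched; no matching can do better.

0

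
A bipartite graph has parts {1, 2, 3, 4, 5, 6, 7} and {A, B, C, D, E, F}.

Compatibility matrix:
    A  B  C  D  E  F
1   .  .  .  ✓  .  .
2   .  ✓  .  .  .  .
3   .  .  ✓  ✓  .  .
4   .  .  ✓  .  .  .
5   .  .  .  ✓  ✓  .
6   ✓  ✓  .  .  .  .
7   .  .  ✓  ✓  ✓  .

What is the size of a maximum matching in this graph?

5

For example, pair 1→D, 2→B, 3→C, 5→E, 6→A.
The set {1, 3, 4, 5, 7} has only 3 neighbours ({C, D, E}), so by Hall's theorem at most 5 of the 7 left vertices can be matched.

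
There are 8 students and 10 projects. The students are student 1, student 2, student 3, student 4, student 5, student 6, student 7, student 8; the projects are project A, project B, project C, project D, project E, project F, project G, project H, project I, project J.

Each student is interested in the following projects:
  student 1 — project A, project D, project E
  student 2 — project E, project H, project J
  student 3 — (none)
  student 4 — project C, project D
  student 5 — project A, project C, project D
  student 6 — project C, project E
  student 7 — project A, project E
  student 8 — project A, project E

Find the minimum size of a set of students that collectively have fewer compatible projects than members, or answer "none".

1

Take S = {student 3}. Its neighbourhood is {}, so |N(S)| = 0 < |S| = 1.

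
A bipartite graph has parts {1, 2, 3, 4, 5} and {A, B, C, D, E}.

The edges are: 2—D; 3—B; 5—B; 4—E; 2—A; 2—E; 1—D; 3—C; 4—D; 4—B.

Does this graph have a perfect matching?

One maximum matching: 1–D, 2–A, 3–C, 4–E, 5–B.
Every left vertex is matched, so this is a perfect matching.

Yes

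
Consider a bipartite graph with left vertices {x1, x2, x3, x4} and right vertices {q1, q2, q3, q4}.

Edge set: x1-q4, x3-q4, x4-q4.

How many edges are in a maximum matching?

1

One maximum matching: x1→q4.
The set {x1, x2, x3, x4} has only 1 neighbour ({q4}), so by Hall's theorem at most 1 of the 4 left vertices can be matched.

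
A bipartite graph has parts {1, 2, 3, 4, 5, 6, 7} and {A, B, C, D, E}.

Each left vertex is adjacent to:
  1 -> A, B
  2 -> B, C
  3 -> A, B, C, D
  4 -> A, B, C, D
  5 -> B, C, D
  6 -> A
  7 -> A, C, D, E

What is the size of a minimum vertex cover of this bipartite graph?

5

The 5 edges 1–A, 2–C, 3–D, 4–B, 7–E form a matching, so any vertex cover needs at least 5 vertices (one per matched edge).
Conversely {7, A, B, C, D} meets every edge and has exactly 5 vertices, so 5 is optimal.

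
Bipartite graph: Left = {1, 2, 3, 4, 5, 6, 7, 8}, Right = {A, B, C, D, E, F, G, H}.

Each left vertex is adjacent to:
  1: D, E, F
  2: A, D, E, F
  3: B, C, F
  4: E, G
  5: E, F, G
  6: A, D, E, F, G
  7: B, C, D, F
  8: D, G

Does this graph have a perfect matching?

The set {1, 2, 4, 5, 6, 8} has only 5 neighbours ({A, D, E, F, G}), so by Hall's theorem at most 7 of the 8 left vertices can be matched.
Hence no matching covers every left vertex.

No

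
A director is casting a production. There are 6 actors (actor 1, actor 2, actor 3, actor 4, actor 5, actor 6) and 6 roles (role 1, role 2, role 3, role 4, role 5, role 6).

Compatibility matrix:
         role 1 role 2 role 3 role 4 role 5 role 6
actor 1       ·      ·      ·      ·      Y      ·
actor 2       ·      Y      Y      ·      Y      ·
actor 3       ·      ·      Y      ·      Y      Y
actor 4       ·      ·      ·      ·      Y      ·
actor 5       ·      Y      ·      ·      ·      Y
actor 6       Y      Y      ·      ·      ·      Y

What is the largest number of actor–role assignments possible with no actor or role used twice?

5

One maximum matching: actor 1-role 5, actor 2-role 3, actor 3-role 6, actor 5-role 2, actor 6-role 1.
The set {actor 1, actor 4} has only 1 neighbour ({role 5}), so by Hall's theorem at most 5 of the 6 actors can be matched.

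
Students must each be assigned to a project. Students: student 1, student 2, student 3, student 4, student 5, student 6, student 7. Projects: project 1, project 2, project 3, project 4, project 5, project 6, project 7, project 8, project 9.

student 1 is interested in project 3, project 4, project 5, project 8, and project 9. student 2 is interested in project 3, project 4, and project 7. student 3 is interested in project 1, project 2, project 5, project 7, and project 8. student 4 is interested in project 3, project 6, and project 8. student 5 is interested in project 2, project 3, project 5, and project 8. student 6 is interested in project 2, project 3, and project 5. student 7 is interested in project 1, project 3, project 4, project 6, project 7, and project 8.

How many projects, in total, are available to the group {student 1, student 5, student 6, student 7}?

The union of neighbours of {student 1, student 5, student 6, student 7} is {project 1, project 2, project 3, project 4, project 5, project 6, project 7, project 8, project 9}, which has 9 elements.
Since |N(S)| = 9 ≥ |S| = 4, Hall's condition holds for this subset.

9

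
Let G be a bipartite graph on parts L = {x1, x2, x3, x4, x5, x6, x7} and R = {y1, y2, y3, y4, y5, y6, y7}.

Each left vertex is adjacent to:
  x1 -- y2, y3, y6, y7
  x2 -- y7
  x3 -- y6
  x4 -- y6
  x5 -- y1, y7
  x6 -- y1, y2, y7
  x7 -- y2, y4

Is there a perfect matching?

The set {x3, x4} has only 1 neighbour ({y6}), so by Hall's theorem at most 6 of the 7 left vertices can be matched.
Hence no matching covers every left vertex.

No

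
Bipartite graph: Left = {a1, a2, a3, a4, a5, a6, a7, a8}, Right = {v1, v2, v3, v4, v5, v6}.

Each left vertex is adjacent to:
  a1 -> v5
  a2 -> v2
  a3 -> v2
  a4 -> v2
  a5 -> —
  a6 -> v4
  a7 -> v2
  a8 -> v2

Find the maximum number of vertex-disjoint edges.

For example, pair a1–v5, a2–v2, a6–v4.
The set {a2, a3, a4, a5, a7, a8} has only 1 neighbour ({v2}), so by Hall's theorem at most 3 of the 8 left vertices can be matched.

3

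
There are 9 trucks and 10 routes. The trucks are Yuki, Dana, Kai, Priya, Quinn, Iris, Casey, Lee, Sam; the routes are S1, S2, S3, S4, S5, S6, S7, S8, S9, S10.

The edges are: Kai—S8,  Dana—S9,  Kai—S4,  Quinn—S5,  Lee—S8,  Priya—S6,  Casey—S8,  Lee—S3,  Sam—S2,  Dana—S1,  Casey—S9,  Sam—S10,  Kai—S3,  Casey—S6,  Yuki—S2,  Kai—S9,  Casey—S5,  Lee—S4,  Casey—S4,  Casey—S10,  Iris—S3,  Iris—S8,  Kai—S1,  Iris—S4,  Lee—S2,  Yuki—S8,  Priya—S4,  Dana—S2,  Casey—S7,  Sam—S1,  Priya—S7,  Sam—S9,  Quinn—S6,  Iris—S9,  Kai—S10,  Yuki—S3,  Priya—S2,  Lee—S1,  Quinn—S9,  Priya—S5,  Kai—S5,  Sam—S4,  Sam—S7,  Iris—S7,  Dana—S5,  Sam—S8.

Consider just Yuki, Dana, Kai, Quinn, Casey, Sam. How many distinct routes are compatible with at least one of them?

The union of neighbours of {Yuki, Dana, Kai, Quinn, Casey, Sam} is {S1, S2, S3, S4, S5, S6, S7, S8, S9, S10}, which has 10 elements.
Since |N(S)| = 10 ≥ |S| = 6, Hall's condition holds for this subset.

10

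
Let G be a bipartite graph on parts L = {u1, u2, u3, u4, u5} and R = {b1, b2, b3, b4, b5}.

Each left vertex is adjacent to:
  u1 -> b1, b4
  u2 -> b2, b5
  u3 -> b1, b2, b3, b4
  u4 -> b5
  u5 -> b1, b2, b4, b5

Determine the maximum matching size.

5

One maximum matching: u1–b1, u2–b2, u3–b3, u4–b5, u5–b4.
This saturates every left vertex, so 5 is the maximum.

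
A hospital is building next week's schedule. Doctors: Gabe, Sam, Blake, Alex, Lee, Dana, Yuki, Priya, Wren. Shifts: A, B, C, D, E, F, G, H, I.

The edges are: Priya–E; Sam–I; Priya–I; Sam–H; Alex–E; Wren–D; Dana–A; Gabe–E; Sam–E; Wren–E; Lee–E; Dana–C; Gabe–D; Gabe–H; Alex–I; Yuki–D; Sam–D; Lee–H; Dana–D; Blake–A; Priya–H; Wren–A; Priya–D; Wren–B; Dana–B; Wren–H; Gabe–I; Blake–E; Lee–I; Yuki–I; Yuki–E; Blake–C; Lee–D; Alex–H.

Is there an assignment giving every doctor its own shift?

No

The set {Gabe, Sam, Alex, Lee, Yuki, Priya} has only 4 neighbours ({D, E, H, I}), so by Hall's theorem at most 7 of the 9 doctors can be matched.
Hence no matching covers every doctor.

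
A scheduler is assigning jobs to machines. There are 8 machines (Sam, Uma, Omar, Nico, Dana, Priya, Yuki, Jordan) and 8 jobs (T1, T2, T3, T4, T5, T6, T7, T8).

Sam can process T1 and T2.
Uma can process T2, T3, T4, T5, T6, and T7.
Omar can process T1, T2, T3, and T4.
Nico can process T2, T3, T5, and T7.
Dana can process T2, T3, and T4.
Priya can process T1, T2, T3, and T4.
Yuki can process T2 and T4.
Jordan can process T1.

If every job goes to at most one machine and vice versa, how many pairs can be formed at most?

For example, pair Sam–T1, Uma–T7, Omar–T4, Nico–T5, Dana–T3, Priya–T2.
The set {Sam, Omar, Dana, Priya, Yuki, Jordan} has only 4 neighbours ({T1, T2, T3, T4}), so by Hall's theorem at most 6 of the 8 machines can be matched.

6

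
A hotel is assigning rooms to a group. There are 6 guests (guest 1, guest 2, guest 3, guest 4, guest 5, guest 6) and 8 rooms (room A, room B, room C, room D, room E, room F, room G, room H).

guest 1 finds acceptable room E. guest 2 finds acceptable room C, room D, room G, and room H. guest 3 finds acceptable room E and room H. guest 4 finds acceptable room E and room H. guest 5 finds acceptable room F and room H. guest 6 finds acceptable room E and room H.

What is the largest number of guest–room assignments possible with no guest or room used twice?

4

A valid assignment of size 4: guest 1-room E, guest 2-room G, guest 3-room H, guest 5-room F.
The set {guest 1, guest 3, guest 4, guest 6} has only 2 neighbours ({room E, room H}), so by Hall's theorem at most 4 of the 6 guests can be matched.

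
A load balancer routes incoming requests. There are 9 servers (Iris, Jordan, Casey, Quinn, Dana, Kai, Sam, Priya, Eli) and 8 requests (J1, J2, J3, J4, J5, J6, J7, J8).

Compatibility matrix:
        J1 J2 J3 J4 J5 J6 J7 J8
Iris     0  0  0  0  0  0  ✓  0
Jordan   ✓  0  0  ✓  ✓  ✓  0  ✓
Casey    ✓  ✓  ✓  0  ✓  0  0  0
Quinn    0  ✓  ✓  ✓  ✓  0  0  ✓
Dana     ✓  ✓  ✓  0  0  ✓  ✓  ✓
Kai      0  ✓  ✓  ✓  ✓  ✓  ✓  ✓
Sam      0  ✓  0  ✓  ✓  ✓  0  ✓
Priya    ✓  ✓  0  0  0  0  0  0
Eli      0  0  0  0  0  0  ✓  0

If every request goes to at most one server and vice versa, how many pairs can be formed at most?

8

One maximum matching: Iris→J7, Jordan→J4, Casey→J5, Quinn→J8, Dana→J6, Kai→J3, Sam→J2, Priya→J1.
The set {Iris, Eli} has only 1 neighbour ({J7}), so by Hall's theorem at most 8 of the 9 servers can be matched.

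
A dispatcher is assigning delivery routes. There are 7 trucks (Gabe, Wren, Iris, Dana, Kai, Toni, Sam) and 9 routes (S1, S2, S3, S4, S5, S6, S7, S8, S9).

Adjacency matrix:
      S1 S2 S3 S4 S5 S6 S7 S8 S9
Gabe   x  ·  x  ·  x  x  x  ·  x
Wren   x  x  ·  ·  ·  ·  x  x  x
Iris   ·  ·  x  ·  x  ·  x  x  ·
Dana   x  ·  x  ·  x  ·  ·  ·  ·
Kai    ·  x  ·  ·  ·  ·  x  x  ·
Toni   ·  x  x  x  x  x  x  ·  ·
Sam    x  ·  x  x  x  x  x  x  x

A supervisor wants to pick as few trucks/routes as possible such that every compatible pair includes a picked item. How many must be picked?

7

{Gabe, Wren, Iris, Dana, Kai, Toni, Sam} is a vertex cover of size 7: every edge has an endpoint in this set.
No smaller cover exists because Gabe–S3, Wren–S9, Iris–S8, Dana–S1, Kai–S2, Toni–S6, Sam–S7 is a matching of size 7, and a cover must include an endpoint of each of these disjoint edges (König's theorem).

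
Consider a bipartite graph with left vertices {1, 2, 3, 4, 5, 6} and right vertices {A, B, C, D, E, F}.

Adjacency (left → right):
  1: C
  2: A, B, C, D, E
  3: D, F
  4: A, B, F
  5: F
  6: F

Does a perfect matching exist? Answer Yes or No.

The set {5, 6} has only 1 neighbour ({F}), so by Hall's theorem at most 5 of the 6 left vertices can be matched.
Hence no matching covers every left vertex.

No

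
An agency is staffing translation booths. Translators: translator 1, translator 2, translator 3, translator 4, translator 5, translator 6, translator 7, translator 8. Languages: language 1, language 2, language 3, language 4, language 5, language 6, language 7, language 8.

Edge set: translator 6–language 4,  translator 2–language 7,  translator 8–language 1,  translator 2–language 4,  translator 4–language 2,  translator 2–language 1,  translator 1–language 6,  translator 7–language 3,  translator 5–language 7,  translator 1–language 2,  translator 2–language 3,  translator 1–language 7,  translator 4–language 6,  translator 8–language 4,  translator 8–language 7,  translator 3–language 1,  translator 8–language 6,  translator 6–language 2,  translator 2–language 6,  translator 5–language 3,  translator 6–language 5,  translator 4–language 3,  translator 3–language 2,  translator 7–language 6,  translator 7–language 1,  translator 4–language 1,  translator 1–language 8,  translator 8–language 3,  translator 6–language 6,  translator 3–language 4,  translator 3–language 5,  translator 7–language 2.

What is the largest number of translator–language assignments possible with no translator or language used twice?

8

A valid assignment of size 8: translator 1-language 8, translator 2-language 6, translator 3-language 5, translator 4-language 1, translator 5-language 3, translator 6-language 4, translator 7-language 2, translator 8-language 7.
This saturates every translator, so 8 is the maximum.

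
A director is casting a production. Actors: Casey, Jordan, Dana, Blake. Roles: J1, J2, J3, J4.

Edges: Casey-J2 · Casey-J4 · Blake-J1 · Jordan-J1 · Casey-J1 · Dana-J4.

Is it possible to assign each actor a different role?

No

The set {Jordan, Blake} has only 1 neighbour ({J1}), so by Hall's theorem at most 3 of the 4 actors can be matched.
Hence no matching covers every actor.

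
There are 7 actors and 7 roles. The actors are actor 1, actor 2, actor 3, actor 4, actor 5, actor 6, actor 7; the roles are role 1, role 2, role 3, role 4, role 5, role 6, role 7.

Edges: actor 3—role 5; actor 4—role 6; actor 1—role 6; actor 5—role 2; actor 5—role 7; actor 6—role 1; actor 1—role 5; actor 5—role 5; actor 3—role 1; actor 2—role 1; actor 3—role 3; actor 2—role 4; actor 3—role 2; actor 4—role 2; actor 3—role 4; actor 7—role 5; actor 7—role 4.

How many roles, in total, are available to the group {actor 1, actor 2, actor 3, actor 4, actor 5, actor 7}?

7

The union of neighbours of {actor 1, actor 2, actor 3, actor 4, actor 5, actor 7} is {role 1, role 2, role 3, role 4, role 5, role 6, role 7}, which has 7 elements.
Since |N(S)| = 7 ≥ |S| = 6, Hall's condition holds for this subset.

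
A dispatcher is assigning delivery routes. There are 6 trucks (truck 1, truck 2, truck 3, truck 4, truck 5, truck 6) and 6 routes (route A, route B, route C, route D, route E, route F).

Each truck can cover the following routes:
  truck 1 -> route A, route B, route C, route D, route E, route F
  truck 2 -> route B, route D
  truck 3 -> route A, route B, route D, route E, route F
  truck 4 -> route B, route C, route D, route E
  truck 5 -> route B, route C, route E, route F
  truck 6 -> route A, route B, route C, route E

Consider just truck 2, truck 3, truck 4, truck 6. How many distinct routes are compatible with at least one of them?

The union of neighbours of {truck 2, truck 3, truck 4, truck 6} is {route A, route B, route C, route D, route E, route F}, which has 6 elements.
Since |N(S)| = 6 ≥ |S| = 4, Hall's condition holds for this subset.

6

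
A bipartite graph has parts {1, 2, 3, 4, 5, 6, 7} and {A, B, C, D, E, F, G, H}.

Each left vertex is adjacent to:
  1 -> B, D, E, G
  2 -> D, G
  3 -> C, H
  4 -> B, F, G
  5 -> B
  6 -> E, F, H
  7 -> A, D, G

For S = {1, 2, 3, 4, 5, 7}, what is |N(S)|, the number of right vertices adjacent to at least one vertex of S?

8

The union of neighbours of {1, 2, 3, 4, 5, 7} is {A, B, C, D, E, F, G, H}, which has 8 elements.
Since |N(S)| = 8 ≥ |S| = 6, Hall's condition holds for this subset.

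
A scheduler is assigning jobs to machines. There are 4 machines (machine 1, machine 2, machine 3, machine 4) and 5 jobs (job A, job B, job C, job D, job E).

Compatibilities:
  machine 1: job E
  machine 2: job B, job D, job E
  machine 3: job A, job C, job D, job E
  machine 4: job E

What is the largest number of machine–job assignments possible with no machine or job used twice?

For example, pair machine 1-job E, machine 2-job D, machine 3-job A.
The set {machine 1, machine 4} has only 1 neighbour ({job E}), so by Hall's theorem at most 3 of the 4 machines can be matched.

3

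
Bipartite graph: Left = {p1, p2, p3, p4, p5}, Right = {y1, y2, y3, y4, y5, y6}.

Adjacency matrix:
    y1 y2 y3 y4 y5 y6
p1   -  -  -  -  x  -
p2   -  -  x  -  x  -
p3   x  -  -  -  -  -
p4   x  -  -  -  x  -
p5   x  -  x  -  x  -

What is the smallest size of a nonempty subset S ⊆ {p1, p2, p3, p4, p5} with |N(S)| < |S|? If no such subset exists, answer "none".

Take S = {p1, p3, p4}. Its neighbourhood is {y1, y5}, so |N(S)| = 2 < |S| = 3.
Every subset of size less than 3 has at least as many neighbours as members, so 3 is the minimum.

3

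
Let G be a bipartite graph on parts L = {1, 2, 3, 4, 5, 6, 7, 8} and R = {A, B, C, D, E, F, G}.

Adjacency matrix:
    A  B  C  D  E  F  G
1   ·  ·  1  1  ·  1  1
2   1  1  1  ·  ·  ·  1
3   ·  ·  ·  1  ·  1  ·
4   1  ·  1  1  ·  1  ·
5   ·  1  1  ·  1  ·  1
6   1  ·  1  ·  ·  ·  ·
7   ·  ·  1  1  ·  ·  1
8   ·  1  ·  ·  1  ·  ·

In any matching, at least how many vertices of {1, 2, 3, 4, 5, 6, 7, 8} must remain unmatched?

1

One maximum matching: 1-F, 2-B, 3-D, 4-A, 5-E, 6-C, 7-G.
The set {1, 2, 3, 4, 5, 6, 7, 8} has only 7 neighbours ({A, B, C, D, E, F, G}), so by Hall's theorem at most 7 of the 8 left vertices can be matched.
That matches 7 of the 8, leaving 1 unmatched; no matching can do better.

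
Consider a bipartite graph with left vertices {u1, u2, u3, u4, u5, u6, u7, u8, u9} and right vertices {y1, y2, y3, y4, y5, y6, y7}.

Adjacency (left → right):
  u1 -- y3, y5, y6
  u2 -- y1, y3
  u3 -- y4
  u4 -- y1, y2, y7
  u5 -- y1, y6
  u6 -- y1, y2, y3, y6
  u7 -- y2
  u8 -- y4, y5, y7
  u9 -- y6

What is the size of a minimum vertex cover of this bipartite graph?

A maximum matching has 7 edges (e.g. u1–y5, u2–y1, u3–y4, u4–y7, u5–y6, u6–y3, u7–y2).
By König's theorem the minimum vertex cover has the same size. One such cover is {y1, y2, y3, y4, y5, y6, y7}.

7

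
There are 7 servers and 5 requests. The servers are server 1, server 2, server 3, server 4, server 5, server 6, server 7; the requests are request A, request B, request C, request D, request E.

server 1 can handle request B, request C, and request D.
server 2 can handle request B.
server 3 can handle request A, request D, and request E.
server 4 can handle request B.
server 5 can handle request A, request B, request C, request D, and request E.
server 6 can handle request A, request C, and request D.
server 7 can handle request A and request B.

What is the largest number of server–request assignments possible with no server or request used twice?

For example, pair server 1→request D, server 2→request B, server 3→request A, server 5→request E, server 6→request C.
The set {server 1, server 2, server 3, server 4, server 5, server 6, server 7} has only 5 neighbours ({request A, request B, request C, request D, request E}), so by Hall's theorem at most 5 of the 7 servers can be matched.

5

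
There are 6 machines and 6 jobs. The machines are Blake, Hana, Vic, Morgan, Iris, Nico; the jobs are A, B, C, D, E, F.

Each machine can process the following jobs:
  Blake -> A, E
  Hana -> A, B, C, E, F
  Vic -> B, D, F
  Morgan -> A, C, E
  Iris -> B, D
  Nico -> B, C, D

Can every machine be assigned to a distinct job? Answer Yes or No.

Yes

A valid assignment of size 6: Blake-E, Hana-A, Vic-F, Morgan-C, Iris-D, Nico-B.
All 6 machines are covered.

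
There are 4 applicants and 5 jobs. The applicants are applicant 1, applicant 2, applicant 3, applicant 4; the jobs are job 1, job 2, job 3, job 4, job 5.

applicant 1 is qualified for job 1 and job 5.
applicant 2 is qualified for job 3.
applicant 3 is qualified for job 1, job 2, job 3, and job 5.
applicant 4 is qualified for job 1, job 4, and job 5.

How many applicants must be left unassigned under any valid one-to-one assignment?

For example, pair applicant 1–job 5, applicant 2–job 3, applicant 3–job 2, applicant 4–job 1.
This saturates every applicant, so 4 is the maximum.
That matches 4 of the 4, leaving 0 unmatched; no matching can do better.

0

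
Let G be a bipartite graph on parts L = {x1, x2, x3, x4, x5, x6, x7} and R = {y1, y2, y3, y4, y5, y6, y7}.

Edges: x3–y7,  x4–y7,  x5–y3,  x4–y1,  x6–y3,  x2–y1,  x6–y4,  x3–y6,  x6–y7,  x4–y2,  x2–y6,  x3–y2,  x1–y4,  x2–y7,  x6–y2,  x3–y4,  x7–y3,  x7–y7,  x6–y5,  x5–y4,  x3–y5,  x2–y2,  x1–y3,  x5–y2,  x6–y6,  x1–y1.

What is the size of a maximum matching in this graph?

7

For example, pair x1→y1, x2→y7, x3→y6, x4→y2, x5→y4, x6→y5, x7→y3.
This saturates every left vertex, so 7 is the maximum.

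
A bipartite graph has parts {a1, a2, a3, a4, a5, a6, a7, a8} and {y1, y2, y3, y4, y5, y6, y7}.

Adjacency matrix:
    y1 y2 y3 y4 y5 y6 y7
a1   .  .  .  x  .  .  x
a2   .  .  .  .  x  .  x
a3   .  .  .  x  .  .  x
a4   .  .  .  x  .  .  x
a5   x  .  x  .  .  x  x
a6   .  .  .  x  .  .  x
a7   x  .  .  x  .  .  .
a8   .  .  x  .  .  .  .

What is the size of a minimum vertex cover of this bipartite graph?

The 6 edges a1–y4, a2–y5, a3–y7, a5–y6, a7–y1, a8–y3 form a matching, so any vertex cover needs at least 6 vertices (one per matched edge).
Conversely {a2, a5, a7, a8, y4, y7} meets every edge and has exactly 6 vertices, so 6 is optimal.

6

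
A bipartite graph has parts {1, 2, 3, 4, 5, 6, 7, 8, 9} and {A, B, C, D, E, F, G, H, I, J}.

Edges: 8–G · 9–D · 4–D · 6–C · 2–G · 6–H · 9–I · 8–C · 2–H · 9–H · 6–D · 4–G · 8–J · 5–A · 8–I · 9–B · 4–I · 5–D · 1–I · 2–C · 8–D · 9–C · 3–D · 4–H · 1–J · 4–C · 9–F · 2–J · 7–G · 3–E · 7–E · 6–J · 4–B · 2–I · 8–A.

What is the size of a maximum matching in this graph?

9

A valid assignment of size 9: 1-I, 2-G, 3-D, 4-B, 5-A, 6-C, 7-E, 8-J, 9-H.
This saturates every left vertex, so 9 is the maximum.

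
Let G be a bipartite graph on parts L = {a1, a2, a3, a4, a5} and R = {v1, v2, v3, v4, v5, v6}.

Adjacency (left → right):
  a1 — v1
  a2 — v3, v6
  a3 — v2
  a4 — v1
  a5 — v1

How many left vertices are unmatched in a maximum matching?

2

A valid assignment of size 3: a1→v1, a2→v6, a3→v2.
The set {a1, a4, a5} has only 1 neighbour ({v1}), so by Hall's theorem at most 3 of the 5 left vertices can be matched.
That matches 3 of the 5, leaving 2 unmatched; no matching can do better.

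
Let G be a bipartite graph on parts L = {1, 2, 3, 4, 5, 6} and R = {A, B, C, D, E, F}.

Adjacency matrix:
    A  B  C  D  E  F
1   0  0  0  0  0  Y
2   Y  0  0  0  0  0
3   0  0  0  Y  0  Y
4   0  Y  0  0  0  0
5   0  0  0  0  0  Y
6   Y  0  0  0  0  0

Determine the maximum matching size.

A valid assignment of size 4: 1–F, 2–A, 3–D, 4–B.
The set {1, 2, 5, 6} has only 2 neighbours ({A, F}), so by Hall's theorem at most 4 of the 6 left vertices can be matched.

4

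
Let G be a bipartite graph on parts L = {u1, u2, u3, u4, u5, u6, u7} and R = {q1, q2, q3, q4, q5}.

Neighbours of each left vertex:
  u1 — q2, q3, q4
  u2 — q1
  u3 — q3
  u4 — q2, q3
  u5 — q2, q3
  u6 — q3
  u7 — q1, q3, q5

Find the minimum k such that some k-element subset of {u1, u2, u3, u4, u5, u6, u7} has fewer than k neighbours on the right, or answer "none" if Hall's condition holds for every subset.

Take S = {u3, u6}. Its neighbourhood is {q3}, so |N(S)| = 1 < |S| = 2.
No single vertex violates Hall's condition since each has at least one neighbour, so 2 is the minimum.

2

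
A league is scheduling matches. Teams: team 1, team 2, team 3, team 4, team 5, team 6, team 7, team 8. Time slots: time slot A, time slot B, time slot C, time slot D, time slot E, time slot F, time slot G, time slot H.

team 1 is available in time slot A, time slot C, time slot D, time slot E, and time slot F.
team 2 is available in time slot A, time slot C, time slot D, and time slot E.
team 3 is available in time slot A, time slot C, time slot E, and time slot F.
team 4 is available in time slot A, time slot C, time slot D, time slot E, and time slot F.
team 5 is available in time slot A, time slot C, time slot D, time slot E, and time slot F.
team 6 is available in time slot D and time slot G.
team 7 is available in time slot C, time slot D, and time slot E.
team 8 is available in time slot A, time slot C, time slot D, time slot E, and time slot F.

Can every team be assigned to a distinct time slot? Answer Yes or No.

The set {team 1, team 2, team 3, team 4, team 5, team 7, team 8} has only 5 neighbours ({time slot A, time slot C, time slot D, time slot E, time slot F}), so by Hall's theorem at most 6 of the 8 teams can be matched.
Hence no matching covers every team.

No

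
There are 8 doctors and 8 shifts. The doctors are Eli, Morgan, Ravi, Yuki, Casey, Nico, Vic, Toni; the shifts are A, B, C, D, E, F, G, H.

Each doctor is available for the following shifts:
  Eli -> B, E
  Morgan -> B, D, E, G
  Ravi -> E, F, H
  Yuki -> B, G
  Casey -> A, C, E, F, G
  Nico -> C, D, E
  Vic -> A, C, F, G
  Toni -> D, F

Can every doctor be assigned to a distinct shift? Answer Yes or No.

Yes

A valid assignment of size 8: Eli–B, Morgan–D, Ravi–H, Yuki–G, Casey–A, Nico–E, Vic–C, Toni–F.
Every doctor is matched, so this is a perfect matching.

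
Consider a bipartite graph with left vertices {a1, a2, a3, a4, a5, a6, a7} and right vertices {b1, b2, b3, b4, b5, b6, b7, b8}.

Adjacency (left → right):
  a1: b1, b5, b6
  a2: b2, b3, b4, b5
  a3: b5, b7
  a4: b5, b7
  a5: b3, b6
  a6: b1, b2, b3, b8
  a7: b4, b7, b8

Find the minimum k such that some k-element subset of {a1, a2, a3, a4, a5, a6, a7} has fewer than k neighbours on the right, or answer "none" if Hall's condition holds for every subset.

A matching saturating every left vertex exists, for instance a1→b1, a2→b4, a3→b7, a4→b5, a5→b6, a6→b3, a7→b8.
By Hall's marriage theorem, this means |N(S)| ≥ |S| for every subset S, so no violating subset exists.

none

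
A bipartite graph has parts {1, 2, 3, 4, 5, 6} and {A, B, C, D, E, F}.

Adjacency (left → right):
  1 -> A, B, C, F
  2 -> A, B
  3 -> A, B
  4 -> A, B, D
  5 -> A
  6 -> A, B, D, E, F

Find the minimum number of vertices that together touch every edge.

5

The 5 edges 1–F, 2–A, 3–B, 4–D, 6–E form a matching, so any vertex cover needs at least 5 vertices (one per matched edge).
Conversely {1, 4, 6, A, B} meets every edge and has exactly 5 vertices, so 5 is optimal.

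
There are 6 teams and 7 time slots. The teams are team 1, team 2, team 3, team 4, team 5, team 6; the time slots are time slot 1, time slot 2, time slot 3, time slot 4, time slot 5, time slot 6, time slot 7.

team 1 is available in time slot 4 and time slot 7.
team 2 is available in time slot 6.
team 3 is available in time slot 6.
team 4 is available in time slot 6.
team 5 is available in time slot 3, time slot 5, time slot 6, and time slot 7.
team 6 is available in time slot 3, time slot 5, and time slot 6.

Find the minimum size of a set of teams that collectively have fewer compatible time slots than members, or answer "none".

Take S = {team 2, team 3}. Its neighbourhood is {time slot 6}, so |N(S)| = 1 < |S| = 2.
No single vertex violates Hall's condition since each has at least one neighbour, so 2 is the minimum.

2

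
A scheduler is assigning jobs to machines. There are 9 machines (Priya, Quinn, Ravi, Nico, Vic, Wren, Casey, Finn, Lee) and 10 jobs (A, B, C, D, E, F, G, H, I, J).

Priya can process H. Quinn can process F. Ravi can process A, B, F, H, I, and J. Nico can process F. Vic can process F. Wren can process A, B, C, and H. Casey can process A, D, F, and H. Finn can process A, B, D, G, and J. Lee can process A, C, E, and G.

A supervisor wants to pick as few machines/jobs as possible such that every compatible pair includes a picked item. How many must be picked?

A maximum matching has 7 edges (e.g. Priya–H, Quinn–F, Ravi–A, Wren–B, Casey–D, Finn–J, Lee–E).
By König's theorem the minimum vertex cover has the same size. One such cover is {Priya, Ravi, Wren, Casey, Finn, Lee, F}.

7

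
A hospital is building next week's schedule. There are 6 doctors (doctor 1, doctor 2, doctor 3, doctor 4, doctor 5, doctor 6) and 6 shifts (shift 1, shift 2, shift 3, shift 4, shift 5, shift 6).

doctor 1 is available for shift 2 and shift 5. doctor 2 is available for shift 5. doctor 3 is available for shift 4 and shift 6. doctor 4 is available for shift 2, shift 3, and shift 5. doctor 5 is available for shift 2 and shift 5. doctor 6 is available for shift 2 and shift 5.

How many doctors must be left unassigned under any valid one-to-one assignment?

For example, pair doctor 1-shift 2, doctor 2-shift 5, doctor 3-shift 6, doctor 4-shift 3.
The set {doctor 1, doctor 2, doctor 5, doctor 6} has only 2 neighbours ({shift 2, shift 5}), so by Hall's theorem at most 4 of the 6 doctors can be matched.
That matches 4 of the 6, leaving 2 unmatched; no matching can do better.

2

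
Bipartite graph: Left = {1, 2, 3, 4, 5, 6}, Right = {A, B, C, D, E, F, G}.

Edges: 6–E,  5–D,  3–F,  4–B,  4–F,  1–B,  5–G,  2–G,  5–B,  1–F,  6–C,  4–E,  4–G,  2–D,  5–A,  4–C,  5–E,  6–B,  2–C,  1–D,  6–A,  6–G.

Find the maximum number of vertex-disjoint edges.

6

For example, pair 1-B, 2-C, 3-F, 4-E, 5-A, 6-G.
All 6 left vertices are matched, so no larger matching exists.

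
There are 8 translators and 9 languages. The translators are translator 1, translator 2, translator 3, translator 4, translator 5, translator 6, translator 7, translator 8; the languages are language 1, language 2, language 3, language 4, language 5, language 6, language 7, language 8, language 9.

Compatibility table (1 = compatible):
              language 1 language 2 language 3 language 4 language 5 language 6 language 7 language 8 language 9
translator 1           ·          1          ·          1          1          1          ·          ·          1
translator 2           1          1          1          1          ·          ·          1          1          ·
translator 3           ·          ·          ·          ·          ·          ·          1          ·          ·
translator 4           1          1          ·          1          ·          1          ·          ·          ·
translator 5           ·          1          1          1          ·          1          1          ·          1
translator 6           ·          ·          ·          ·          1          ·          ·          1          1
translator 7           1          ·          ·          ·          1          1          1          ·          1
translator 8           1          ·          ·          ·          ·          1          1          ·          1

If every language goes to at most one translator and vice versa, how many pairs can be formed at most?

8

For example, pair translator 1-language 6, translator 2-language 2, translator 3-language 7, translator 4-language 4, translator 5-language 3, translator 6-language 8, translator 7-language 1, translator 8-language 9.
All 8 translators are matched, so no larger matching exists.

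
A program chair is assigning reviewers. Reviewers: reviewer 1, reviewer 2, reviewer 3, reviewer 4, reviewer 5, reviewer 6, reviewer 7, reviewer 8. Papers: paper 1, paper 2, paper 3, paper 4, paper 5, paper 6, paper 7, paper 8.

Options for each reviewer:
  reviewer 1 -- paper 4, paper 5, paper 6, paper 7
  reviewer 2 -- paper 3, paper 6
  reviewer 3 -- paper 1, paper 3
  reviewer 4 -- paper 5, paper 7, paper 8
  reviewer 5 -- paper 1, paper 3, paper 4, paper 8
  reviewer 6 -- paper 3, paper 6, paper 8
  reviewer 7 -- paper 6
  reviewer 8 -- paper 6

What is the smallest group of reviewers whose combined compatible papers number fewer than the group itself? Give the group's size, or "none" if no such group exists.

2

Take S = {reviewer 7, reviewer 8}. Its neighbourhood is {paper 6}, so |N(S)| = 1 < |S| = 2.
No single vertex violates Hall's condition since each has at least one neighbour, so 2 is the minimum.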